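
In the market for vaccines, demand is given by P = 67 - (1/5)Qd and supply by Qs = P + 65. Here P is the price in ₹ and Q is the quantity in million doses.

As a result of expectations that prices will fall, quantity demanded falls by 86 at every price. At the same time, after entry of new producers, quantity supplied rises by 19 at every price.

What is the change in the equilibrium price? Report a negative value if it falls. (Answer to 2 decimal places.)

-17.50

Initially, 335 - 5P = P + 65, so 270 = 6P and P = 45, Q = 110.
After the shift, demand is Qd = 249 - 5P and supply is Qs = P + 84.
Setting them equal: 249 - 5P = P + 84 → 165 = 6P, so P = 27.5 and Q = 111.5.
ΔP = 27.5 − 45 = -17.50.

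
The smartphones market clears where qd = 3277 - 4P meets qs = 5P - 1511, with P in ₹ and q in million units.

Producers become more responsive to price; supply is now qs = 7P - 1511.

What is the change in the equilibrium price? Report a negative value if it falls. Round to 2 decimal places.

-96.73

Before the shock: 3277 - 4P = 5P - 1511 ⇒ 4788 = 9P ⇒ P = 532, q = 1149.
The new curves are qd = 3277 - 4P (demand) and qs = 7P - 1511 (supply).
Setting them equal: 3277 - 4P = 7P - 1511 → 4788 = 11P, so P = 4788/11 ≈ 435.2727 and q = 16895/11 ≈ 1535.9091.
ΔP = 435.2727 − 532 = -96.73.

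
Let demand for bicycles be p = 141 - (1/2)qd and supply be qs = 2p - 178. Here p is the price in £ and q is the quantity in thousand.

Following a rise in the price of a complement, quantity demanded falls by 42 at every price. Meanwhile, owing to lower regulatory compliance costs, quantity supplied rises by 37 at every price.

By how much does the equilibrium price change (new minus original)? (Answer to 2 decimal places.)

-19.75

Initially, 282 - 2p = 2p - 178, so 460 = 4p and p = 115, q = 52.
The new curves are qd = 240 - 2p (demand) and qs = 2p - 141 (supply).
New equilibrium: 240 - 2p = 2p - 141 ⇒ 381 = 4p ⇒ p = 95.25, q = 49.5.
Δp = 95.25 − 115 = -19.75.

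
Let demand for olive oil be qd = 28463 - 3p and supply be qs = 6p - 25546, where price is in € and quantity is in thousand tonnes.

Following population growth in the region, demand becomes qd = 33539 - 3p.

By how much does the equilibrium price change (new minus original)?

Original equilibrium: 28463 - 3p = 6p - 25546 gives 54009 = 9p, so p = 6001 and q = 10460.
With the change applied: demand qd = 33539 - 3p, supply qs = 6p - 25546.
Setting them equal: 33539 - 3p = 6p - 25546 → 59085 = 9p, so p = 6565 and q = 13844.
Δp = 6565 − 6001 = +564.

+564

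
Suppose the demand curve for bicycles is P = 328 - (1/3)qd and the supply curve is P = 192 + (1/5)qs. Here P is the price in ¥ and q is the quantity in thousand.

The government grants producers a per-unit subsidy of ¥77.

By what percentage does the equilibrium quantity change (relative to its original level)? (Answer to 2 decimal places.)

Original equilibrium: 984 - 3P = 5P - 960 gives 1944 = 8P, so P = 243 and q = 255.
Since sellers receive the price plus the subsidy, the effective supply curve becomes qs = 5P - 575.
Setting them equal: 984 - 3P = 5P - 575 → 1559 = 8P, so P = 194.875 and q = 399.375.
%Δq = (399.375 − 255) / 255 × 100 = +56.62%.

+56.62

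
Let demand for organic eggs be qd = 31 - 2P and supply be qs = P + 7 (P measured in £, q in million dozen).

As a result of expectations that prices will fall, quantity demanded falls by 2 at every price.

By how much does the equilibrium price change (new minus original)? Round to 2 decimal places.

-0.67

Solve the original market: 31 - 2P = P + 7, hence P = 8 and q = 15.
The new curves are qd = 29 - 2P (demand) and qs = P + 7 (supply).
Equate the new curves: 29 - 2P = P + 7, giving 22 = 3P, P = 22/3 ≈ 7.3333, q = 43/3 ≈ 14.3333.
ΔP = 7.3333 − 8 = -0.67.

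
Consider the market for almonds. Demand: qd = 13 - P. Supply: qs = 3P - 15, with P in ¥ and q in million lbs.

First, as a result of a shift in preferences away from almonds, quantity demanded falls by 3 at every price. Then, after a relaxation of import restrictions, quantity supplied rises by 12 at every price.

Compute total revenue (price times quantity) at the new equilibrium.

21.9375

Initially, 13 - P = 3P - 15, so 28 = 4P and P = 7, q = 6.
After the shift, demand is qd = 10 - P and supply is qs = 3P - 3.
Clearing the new market: 10 - P = 3P - 3, so P = 3.25 and q = 6.75.
New expenditure = 3.25 × 6.75 = 21.9375.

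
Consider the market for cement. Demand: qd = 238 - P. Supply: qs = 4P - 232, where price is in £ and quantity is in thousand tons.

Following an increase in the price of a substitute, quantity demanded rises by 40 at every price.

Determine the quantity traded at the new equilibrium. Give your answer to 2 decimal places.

176.00

Original equilibrium: 238 - P = 4P - 232 gives 470 = 5P, so P = 94 and q = 144.
The shock moves the curves to qd = 278 - P and qs = 4P - 232.
Setting them equal: 278 - P = 4P - 232 → 510 = 5P, so P = 102 and q = 176.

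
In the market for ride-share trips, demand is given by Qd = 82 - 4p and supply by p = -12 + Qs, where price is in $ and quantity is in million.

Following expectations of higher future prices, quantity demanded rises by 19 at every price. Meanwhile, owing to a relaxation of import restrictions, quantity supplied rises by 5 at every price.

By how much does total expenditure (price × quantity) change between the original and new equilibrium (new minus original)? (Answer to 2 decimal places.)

+203.84

Solve the original market: 82 - 4p = p + 12, hence p = 14 and Q = 26.
The new curves are Qd = 101 - 4p (demand) and Qs = p + 17 (supply).
Clearing the new market: 101 - 4p = p + 17, so p = 16.8 and Q = 33.8.
Expenditure moves from 14×26 = 364 to 16.8×33.8 = 567.84; change = +203.84.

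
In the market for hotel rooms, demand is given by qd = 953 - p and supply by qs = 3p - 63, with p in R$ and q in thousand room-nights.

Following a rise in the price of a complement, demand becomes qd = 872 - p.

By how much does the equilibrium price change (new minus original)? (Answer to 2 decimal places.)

Solve the original market: 953 - p = 3p - 63, hence p = 254 and q = 699.
With the change applied: demand qd = 872 - p, supply qs = 3p - 63.
Setting them equal: 872 - p = 3p - 63 → 935 = 4p, so p = 233.75 and q = 638.25.
Δp = 233.75 − 254 = -20.25.

-20.25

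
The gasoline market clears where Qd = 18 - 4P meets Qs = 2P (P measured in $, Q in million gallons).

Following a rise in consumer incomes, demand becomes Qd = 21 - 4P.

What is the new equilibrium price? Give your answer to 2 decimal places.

Initially, 18 - 4P = 2P, so 18 = 6P and P = 3, Q = 6.
With the change applied: demand Qd = 21 - 4P, supply Qs = 2P.
Equate the new curves: 21 - 4P = 2P, giving 21 = 6P, P = 3.5, Q = 7.

3.50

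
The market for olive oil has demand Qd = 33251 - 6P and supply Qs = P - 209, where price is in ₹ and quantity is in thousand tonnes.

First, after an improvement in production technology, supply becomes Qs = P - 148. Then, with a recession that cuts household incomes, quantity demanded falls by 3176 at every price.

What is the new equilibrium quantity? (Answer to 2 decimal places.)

Before the shock: 33251 - 6P = P - 209 ⇒ 33460 = 7P ⇒ P = 4780, Q = 4571.
The new curves are Qd = 30075 - 6P (demand) and Qs = P - 148 (supply).
Equate the new curves: 30075 - 6P = P - 148, giving 30223 = 7P, P = 30223/7 ≈ 4317.5714, Q = 29187/7 ≈ 4169.5714.

4169.57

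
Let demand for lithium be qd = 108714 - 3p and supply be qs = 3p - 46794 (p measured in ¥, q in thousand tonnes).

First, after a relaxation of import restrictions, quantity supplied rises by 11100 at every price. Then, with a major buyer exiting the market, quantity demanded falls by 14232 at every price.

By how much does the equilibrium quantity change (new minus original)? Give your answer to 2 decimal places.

-1566.00

Original equilibrium: 108714 - 3p = 3p - 46794 gives 155508 = 6p, so p = 25918 and q = 30960.
After the shift, demand is qd = 94482 - 3p and supply is qs = 3p - 35694.
New equilibrium: 94482 - 3p = 3p - 35694 ⇒ 130176 = 6p ⇒ p = 21696, q = 29394.
Δq = 29394 − 30960 = -1566.00.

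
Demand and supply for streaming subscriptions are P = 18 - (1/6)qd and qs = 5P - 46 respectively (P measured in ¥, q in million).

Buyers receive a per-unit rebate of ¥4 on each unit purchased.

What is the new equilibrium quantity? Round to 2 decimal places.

Initially, 108 - 6P = 5P - 46, so 154 = 11P and P = 14, q = 24.
Since buyers' out-of-pocket price is the market price minus the rebate, the effective demand curve becomes qd = 132 - 6P.
New equilibrium: 132 - 6P = 5P - 46 ⇒ 178 = 11P ⇒ P = 178/11 ≈ 16.1818, q = 384/11 ≈ 34.9091.

34.91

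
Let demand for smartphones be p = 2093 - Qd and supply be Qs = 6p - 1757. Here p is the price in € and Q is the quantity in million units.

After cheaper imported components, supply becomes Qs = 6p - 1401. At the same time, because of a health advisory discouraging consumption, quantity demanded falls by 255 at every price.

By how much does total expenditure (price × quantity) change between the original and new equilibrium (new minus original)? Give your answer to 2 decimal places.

-212285.65

Initially, 2093 - p = 6p - 1757, so 3850 = 7p and p = 550, Q = 1543.
With the change applied: demand Qd = 1838 - p, supply Qs = 6p - 1401.
Setting them equal: 1838 - p = 6p - 1401 → 3239 = 7p, so p = 3239/7 ≈ 462.7143 and Q = 9627/7 ≈ 1375.2857.
Expenditure moves from 550×1543 = 848650 to 462.7143×1375.2857 = 636364.3469; change = -212285.65.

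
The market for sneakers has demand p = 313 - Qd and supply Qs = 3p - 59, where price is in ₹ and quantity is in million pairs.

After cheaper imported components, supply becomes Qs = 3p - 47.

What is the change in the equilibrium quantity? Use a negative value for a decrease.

Before the shock: 313 - p = 3p - 59 ⇒ 372 = 4p ⇒ p = 93, Q = 220.
With the change applied: demand Qd = 313 - p, supply Qs = 3p - 47.
Setting them equal: 313 - p = 3p - 47 → 360 = 4p, so p = 90 and Q = 223.
ΔQ = 223 − 220 = +3.

+3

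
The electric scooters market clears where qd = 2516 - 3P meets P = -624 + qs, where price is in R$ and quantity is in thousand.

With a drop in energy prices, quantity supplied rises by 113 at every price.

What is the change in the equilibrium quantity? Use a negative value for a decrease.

+84.75

Original equilibrium: 2516 - 3P = P + 624 gives 1892 = 4P, so P = 473 and q = 1097.
With the change applied: demand qd = 2516 - 3P, supply qs = P + 737.
Setting them equal: 2516 - 3P = P + 737 → 1779 = 4P, so P = 444.75 and q = 1181.75.
Δq = 1181.75 − 1097 = +84.75.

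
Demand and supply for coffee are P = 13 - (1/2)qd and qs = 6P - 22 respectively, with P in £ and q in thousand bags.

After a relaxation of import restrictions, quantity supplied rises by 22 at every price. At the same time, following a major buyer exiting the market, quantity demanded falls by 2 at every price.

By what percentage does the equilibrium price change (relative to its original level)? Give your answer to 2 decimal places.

Original equilibrium: 26 - 2P = 6P - 22 gives 48 = 8P, so P = 6 and q = 14.
The new curves are qd = 24 - 2P (demand) and qs = 6P (supply).
Equate the new curves: 24 - 2P = 6P, giving 24 = 8P, P = 3, q = 18.
%ΔP = (3 − 6) / 6 × 100 = -50.00%.

-50.00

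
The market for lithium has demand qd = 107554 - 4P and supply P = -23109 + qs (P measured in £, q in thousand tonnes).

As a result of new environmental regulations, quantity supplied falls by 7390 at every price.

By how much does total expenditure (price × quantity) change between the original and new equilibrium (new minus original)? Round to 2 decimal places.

Initially, 107554 - 4P = P + 23109, so 84445 = 5P and P = 16889, q = 39998.
After the shift, demand is qd = 107554 - 4P and supply is qs = P + 15719.
Setting them equal: 107554 - 4P = P + 15719 → 91835 = 5P, so P = 18367 and q = 34086.
Expenditure moves from 16889×39998 = 675526222 to 18367×34086 = 626057562; change = -49468660.00.

-49468660.00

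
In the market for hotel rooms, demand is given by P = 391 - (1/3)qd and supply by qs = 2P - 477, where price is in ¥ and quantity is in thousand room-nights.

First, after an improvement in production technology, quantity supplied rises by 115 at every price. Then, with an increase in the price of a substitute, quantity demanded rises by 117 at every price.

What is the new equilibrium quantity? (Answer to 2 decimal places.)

Original equilibrium: 1173 - 3P = 2P - 477 gives 1650 = 5P, so P = 330 and q = 183.
With the change applied: demand qd = 1290 - 3P, supply qs = 2P - 362.
Setting them equal: 1290 - 3P = 2P - 362 → 1652 = 5P, so P = 330.4 and q = 298.8.

298.80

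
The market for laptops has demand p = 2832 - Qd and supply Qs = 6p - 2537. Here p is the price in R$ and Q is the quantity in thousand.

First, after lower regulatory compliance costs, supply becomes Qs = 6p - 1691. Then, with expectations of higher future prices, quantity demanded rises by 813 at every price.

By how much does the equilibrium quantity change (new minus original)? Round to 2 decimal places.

Original equilibrium: 2832 - p = 6p - 2537 gives 5369 = 7p, so p = 767 and Q = 2065.
With the change applied: demand Qd = 3645 - p, supply Qs = 6p - 1691.
Clearing the new market: 3645 - p = 6p - 1691, so p = 5336/7 ≈ 762.2857 and Q = 20179/7 ≈ 2882.7143.
ΔQ = 2882.7143 − 2065 = +817.71.

+817.71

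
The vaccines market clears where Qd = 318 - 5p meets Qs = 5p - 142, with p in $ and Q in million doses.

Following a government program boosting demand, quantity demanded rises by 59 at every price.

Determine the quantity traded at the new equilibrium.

117.5

Original equilibrium: 318 - 5p = 5p - 142 gives 460 = 10p, so p = 46 and Q = 88.
The new curves are Qd = 377 - 5p (demand) and Qs = 5p - 142 (supply).
New equilibrium: 377 - 5p = 5p - 142 ⇒ 519 = 10p ⇒ p = 51.9, Q = 117.5.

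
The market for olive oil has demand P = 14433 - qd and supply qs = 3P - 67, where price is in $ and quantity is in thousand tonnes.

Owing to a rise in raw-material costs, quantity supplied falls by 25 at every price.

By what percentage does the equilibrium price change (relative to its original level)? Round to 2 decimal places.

Original equilibrium: 14433 - P = 3P - 67 gives 14500 = 4P, so P = 3625 and q = 10808.
With the change applied: demand qd = 14433 - P, supply qs = 3P - 92.
Clearing the new market: 14433 - P = 3P - 92, so P = 3631.25 and q = 10801.75.
%ΔP = (3631.25 − 3625) / 3625 × 100 = +0.17%.

+0.17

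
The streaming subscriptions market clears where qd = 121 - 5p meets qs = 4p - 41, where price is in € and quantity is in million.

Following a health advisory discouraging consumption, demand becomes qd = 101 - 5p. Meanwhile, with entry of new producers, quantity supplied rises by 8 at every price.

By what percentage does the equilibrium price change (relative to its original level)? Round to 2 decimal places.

-17.28

Before the shock: 121 - 5p = 4p - 41 ⇒ 162 = 9p ⇒ p = 18, q = 31.
After the shift, demand is qd = 101 - 5p and supply is qs = 4p - 33.
Clearing the new market: 101 - 5p = 4p - 33, so p = 134/9 ≈ 14.8889 and q = 239/9 ≈ 26.5556.
%Δp = (14.8889 − 18) / 18 × 100 = -17.28%.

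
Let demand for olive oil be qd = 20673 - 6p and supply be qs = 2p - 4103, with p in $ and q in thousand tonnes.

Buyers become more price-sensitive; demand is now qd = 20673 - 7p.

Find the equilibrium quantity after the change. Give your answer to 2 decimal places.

Before the shock: 20673 - 6p = 2p - 4103 ⇒ 24776 = 8p ⇒ p = 3097, q = 2091.
With the change applied: demand qd = 20673 - 7p, supply qs = 2p - 4103.
Clearing the new market: 20673 - 7p = 2p - 4103, so p = 24776/9 ≈ 2752.8889 and q = 12625/9 ≈ 1402.7778.

1402.78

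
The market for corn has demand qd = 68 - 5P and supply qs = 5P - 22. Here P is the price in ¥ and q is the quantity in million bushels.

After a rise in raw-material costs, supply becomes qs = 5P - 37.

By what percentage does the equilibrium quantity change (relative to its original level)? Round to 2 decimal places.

-32.61

Original equilibrium: 68 - 5P = 5P - 22 gives 90 = 10P, so P = 9 and q = 23.
The shock moves the curves to qd = 68 - 5P and qs = 5P - 37.
Setting them equal: 68 - 5P = 5P - 37 → 105 = 10P, so P = 10.5 and q = 15.5.
%Δq = (15.5 − 23) / 23 × 100 = -32.61%.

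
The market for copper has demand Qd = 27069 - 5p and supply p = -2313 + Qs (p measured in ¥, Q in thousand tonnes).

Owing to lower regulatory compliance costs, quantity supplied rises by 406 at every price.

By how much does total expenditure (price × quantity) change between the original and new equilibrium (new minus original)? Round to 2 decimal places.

+937363.78

Before the shock: 27069 - 5p = p + 2313 ⇒ 24756 = 6p ⇒ p = 4126, Q = 6439.
With the change applied: demand Qd = 27069 - 5p, supply Qs = p + 2719.
Setting them equal: 27069 - 5p = p + 2719 → 24350 = 6p, so p = 12175/3 ≈ 4058.3333 and Q = 20332/3 ≈ 6777.3333.
Expenditure moves from 4126×6439 = 26567314 to 4058.3333×6777.3333 = 27504677.7778; change = +937363.78.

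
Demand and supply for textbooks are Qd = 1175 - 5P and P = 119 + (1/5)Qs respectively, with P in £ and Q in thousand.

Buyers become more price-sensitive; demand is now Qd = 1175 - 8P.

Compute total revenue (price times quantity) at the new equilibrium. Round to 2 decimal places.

11677.81

Initially, 1175 - 5P = 5P - 595, so 1770 = 10P and P = 177, Q = 290.
The shock moves the curves to Qd = 1175 - 8P and Qs = 5P - 595.
Equate the new curves: 1175 - 8P = 5P - 595, giving 1770 = 13P, P = 1770/13 ≈ 136.1538, Q = 1115/13 ≈ 85.7692.
New expenditure = 136.1538 × 85.7692 = 11677.81.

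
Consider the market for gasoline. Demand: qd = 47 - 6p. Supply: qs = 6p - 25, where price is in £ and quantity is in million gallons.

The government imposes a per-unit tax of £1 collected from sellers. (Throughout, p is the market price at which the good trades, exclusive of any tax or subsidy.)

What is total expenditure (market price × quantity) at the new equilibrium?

Original equilibrium: 47 - 6p = 6p - 25 gives 72 = 12p, so p = 6 and q = 11.
Since sellers keep the price net of the tax, the effective supply curve becomes qs = 6p - 31.
Setting them equal: 47 - 6p = 6p - 31 → 78 = 12p, so p = 6.5 and q = 8.
New expenditure = 6.5 × 8 = 52.

52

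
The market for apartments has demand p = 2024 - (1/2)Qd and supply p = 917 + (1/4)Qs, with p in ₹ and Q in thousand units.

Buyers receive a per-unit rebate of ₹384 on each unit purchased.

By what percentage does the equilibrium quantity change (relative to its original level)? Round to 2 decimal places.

+34.69

Initially, 4048 - 2p = 4p - 3668, so 7716 = 6p and p = 1286, Q = 1476.
Since buyers' out-of-pocket price is the market price minus the rebate, the effective demand curve becomes Qd = 4816 - 2p.
Setting them equal: 4816 - 2p = 4p - 3668 → 8484 = 6p, so p = 1414 and Q = 1988.
%ΔQ = (1988 − 1476) / 1476 × 100 = +34.69%.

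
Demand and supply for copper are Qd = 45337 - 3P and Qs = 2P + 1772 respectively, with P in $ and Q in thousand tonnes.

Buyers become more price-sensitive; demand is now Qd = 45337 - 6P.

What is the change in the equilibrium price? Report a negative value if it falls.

Initially, 45337 - 3P = 2P + 1772, so 43565 = 5P and P = 8713, Q = 19198.
The new curves are Qd = 45337 - 6P (demand) and Qs = 2P + 1772 (supply).
Equate the new curves: 45337 - 6P = 2P + 1772, giving 43565 = 8P, P = 5445.625, Q = 12663.25.
ΔP = 5445.625 − 8713 = -3267.375.

-3267.375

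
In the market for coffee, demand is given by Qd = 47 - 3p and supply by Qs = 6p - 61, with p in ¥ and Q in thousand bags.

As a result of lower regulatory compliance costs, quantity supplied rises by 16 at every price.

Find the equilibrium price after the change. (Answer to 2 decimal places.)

10.22

Original equilibrium: 47 - 3p = 6p - 61 gives 108 = 9p, so p = 12 and Q = 11.
After the shift, demand is Qd = 47 - 3p and supply is Qs = 6p - 45.
Clearing the new market: 47 - 3p = 6p - 45, so p = 92/9 ≈ 10.2222 and Q = 49/3 ≈ 16.3333.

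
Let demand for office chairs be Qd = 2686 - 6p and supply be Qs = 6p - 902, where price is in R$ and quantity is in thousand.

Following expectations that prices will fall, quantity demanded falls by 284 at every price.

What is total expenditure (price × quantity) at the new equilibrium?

Initially, 2686 - 6p = 6p - 902, so 3588 = 12p and p = 299, Q = 892.
After the shift, demand is Qd = 2402 - 6p and supply is Qs = 6p - 902.
Equate the new curves: 2402 - 6p = 6p - 902, giving 3304 = 12p, p = 826/3 ≈ 275.3333, Q = 750.
New expenditure = 275.3333 × 750 = 206500.

206500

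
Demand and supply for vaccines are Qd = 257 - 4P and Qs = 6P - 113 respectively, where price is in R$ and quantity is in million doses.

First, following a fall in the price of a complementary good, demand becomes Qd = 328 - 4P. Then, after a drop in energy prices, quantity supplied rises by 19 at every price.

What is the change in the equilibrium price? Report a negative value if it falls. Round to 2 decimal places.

Solve the original market: 257 - 4P = 6P - 113, hence P = 37 and Q = 109.
The new curves are Qd = 328 - 4P (demand) and Qs = 6P - 94 (supply).
New equilibrium: 328 - 4P = 6P - 94 ⇒ 422 = 10P ⇒ P = 42.2, Q = 159.2.
ΔP = 42.2 − 37 = +5.20.

+5.20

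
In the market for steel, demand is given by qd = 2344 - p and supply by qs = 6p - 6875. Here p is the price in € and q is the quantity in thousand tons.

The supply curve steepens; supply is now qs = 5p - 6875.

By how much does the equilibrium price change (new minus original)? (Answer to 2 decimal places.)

+219.50

Original equilibrium: 2344 - p = 6p - 6875 gives 9219 = 7p, so p = 1317 and q = 1027.
With the change applied: demand qd = 2344 - p, supply qs = 5p - 6875.
New equilibrium: 2344 - p = 5p - 6875 ⇒ 9219 = 6p ⇒ p = 1536.5, q = 807.5.
Δp = 1536.5 − 1317 = +219.50.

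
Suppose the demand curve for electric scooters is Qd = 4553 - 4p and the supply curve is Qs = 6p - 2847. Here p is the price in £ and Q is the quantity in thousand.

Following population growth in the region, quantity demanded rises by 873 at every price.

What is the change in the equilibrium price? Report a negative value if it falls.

Solve the original market: 4553 - 4p = 6p - 2847, hence p = 740 and Q = 1593.
After the shift, demand is Qd = 5426 - 4p and supply is Qs = 6p - 2847.
New equilibrium: 5426 - 4p = 6p - 2847 ⇒ 8273 = 10p ⇒ p = 827.3, Q = 2116.8.
Δp = 827.3 − 740 = +87.3.

+87.3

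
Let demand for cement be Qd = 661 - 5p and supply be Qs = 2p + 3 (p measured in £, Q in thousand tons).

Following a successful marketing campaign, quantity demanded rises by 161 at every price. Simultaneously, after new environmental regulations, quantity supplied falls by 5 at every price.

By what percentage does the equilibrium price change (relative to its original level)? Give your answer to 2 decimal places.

Original equilibrium: 661 - 5p = 2p + 3 gives 658 = 7p, so p = 94 and Q = 191.
The new curves are Qd = 822 - 5p (demand) and Qs = 2p - 2 (supply).
New equilibrium: 822 - 5p = 2p - 2 ⇒ 824 = 7p ⇒ p = 824/7 ≈ 117.7143, Q = 1634/7 ≈ 233.4286.
%Δp = (117.7143 − 94) / 94 × 100 = +25.23%.

+25.23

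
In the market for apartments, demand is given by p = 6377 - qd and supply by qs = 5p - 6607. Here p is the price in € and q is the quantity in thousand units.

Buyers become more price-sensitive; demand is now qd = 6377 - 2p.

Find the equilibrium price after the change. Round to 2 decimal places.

1854.86

Original equilibrium: 6377 - p = 5p - 6607 gives 12984 = 6p, so p = 2164 and q = 4213.
The shock moves the curves to qd = 6377 - 2p and qs = 5p - 6607.
Setting them equal: 6377 - 2p = 5p - 6607 → 12984 = 7p, so p = 12984/7 ≈ 1854.8571 and q = 18671/7 ≈ 2667.2857.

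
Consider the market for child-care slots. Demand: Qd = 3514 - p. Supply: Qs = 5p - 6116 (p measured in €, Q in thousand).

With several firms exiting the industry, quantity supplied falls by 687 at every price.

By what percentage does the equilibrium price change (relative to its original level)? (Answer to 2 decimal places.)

Solve the original market: 3514 - p = 5p - 6116, hence p = 1605 and Q = 1909.
With the change applied: demand Qd = 3514 - p, supply Qs = 5p - 6803.
Clearing the new market: 3514 - p = 5p - 6803, so p = 1719.5 and Q = 1794.5.
%Δp = (1719.5 − 1605) / 1605 × 100 = +7.13%.

+7.13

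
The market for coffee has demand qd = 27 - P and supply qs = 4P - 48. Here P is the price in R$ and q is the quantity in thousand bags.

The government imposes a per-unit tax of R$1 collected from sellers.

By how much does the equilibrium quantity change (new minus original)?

-0.8

Solve the original market: 27 - P = 4P - 48, hence P = 15 and q = 12.
Since sellers keep the price net of the tax, the effective supply curve becomes qs = 4P - 52.
New equilibrium: 27 - P = 4P - 52 ⇒ 79 = 5P ⇒ P = 15.8, q = 11.2.
Δq = 11.2 − 12 = -0.8.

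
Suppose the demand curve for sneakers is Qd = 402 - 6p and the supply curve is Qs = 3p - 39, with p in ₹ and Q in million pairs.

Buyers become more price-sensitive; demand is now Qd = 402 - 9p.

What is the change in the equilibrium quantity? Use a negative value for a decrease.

-36.75

Before the shock: 402 - 6p = 3p - 39 ⇒ 441 = 9p ⇒ p = 49, Q = 108.
The shock moves the curves to Qd = 402 - 9p and Qs = 3p - 39.
Equate the new curves: 402 - 9p = 3p - 39, giving 441 = 12p, p = 36.75, Q = 71.25.
ΔQ = 71.25 − 108 = -36.75.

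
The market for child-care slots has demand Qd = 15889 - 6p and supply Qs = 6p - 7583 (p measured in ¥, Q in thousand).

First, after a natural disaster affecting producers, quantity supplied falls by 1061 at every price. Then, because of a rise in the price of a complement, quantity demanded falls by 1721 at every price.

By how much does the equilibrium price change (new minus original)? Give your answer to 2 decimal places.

-55.00

Initially, 15889 - 6p = 6p - 7583, so 23472 = 12p and p = 1956, Q = 4153.
After the shift, demand is Qd = 14168 - 6p and supply is Qs = 6p - 8644.
Equate the new curves: 14168 - 6p = 6p - 8644, giving 22812 = 12p, p = 1901, Q = 2762.
Δp = 1901 − 1956 = -55.00.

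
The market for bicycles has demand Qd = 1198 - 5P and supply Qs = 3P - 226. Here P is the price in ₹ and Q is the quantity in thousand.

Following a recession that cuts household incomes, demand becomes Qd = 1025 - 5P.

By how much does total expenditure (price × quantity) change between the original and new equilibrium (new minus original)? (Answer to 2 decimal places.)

-16805.33

Original equilibrium: 1198 - 5P = 3P - 226 gives 1424 = 8P, so P = 178 and Q = 308.
The shock moves the curves to Qd = 1025 - 5P and Qs = 3P - 226.
Clearing the new market: 1025 - 5P = 3P - 226, so P = 156.375 and Q = 243.125.
Expenditure moves from 178×308 = 54824 to 156.375×243.125 = 38018.671875; change = -16805.33.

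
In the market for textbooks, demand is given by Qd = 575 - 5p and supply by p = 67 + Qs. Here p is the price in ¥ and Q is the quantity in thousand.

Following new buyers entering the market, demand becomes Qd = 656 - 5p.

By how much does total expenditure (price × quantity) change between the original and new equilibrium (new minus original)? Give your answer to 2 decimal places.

+2166.75

Original equilibrium: 575 - 5p = p - 67 gives 642 = 6p, so p = 107 and Q = 40.
The new curves are Qd = 656 - 5p (demand) and Qs = p - 67 (supply).
New equilibrium: 656 - 5p = p - 67 ⇒ 723 = 6p ⇒ p = 120.5, Q = 53.5.
Expenditure moves from 107×40 = 4280 to 120.5×53.5 = 6446.75; change = +2166.75.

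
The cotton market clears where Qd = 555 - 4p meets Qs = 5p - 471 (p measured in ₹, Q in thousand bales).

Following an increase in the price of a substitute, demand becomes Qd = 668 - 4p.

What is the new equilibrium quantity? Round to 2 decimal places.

Before the shock: 555 - 4p = 5p - 471 ⇒ 1026 = 9p ⇒ p = 114, Q = 99.
With the change applied: demand Qd = 668 - 4p, supply Qs = 5p - 471.
New equilibrium: 668 - 4p = 5p - 471 ⇒ 1139 = 9p ⇒ p = 1139/9 ≈ 126.5556, Q = 1456/9 ≈ 161.7778.

161.78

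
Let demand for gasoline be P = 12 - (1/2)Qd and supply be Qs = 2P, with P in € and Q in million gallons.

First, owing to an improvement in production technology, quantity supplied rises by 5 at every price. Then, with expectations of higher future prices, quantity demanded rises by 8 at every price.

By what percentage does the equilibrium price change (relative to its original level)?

Solve the original market: 24 - 2P = 2P, hence P = 6 and Q = 12.
After the shift, demand is Qd = 32 - 2P and supply is Qs = 2P + 5.
Equate the new curves: 32 - 2P = 2P + 5, giving 27 = 4P, P = 6.75, Q = 18.5.
%ΔP = (6.75 − 6) / 6 × 100 = +12.5%.

+12.5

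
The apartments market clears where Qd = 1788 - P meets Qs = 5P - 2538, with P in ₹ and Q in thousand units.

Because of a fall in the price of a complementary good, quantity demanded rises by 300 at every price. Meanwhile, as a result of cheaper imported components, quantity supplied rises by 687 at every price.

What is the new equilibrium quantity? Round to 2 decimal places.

1431.50

Original equilibrium: 1788 - P = 5P - 2538 gives 4326 = 6P, so P = 721 and Q = 1067.
The new curves are Qd = 2088 - P (demand) and Qs = 5P - 1851 (supply).
Equate the new curves: 2088 - P = 5P - 1851, giving 3939 = 6P, P = 656.5, Q = 1431.5.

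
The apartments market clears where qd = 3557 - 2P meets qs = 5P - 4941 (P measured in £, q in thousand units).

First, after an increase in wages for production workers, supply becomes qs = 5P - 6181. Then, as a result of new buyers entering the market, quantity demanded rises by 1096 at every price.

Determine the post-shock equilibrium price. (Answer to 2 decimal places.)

Initially, 3557 - 2P = 5P - 4941, so 8498 = 7P and P = 1214, q = 1129.
With the change applied: demand qd = 4653 - 2P, supply qs = 5P - 6181.
Clearing the new market: 4653 - 2P = 5P - 6181, so P = 10834/7 ≈ 1547.7143 and q = 10903/7 ≈ 1557.5714.

1547.71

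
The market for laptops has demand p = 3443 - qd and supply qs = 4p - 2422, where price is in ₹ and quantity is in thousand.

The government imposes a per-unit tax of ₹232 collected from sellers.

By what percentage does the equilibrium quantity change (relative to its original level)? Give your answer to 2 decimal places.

-8.18

Original equilibrium: 3443 - p = 4p - 2422 gives 5865 = 5p, so p = 1173 and q = 2270.
Since sellers keep the price net of the tax, the effective supply curve becomes qs = 4p - 3350.
Setting them equal: 3443 - p = 4p - 3350 → 6793 = 5p, so p = 1358.6 and q = 2084.4.
%Δq = (2084.4 − 2270) / 2270 × 100 = -8.18%.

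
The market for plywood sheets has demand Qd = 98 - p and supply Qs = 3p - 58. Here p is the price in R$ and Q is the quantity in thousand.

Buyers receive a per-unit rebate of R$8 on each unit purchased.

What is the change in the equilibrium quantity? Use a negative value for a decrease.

+6

Original equilibrium: 98 - p = 3p - 58 gives 156 = 4p, so p = 39 and Q = 59.
Since buyers' out-of-pocket price is the market price minus the rebate, the effective demand curve becomes Qd = 106 - p.
New equilibrium: 106 - p = 3p - 58 ⇒ 164 = 4p ⇒ p = 41, Q = 65.
ΔQ = 65 − 59 = +6.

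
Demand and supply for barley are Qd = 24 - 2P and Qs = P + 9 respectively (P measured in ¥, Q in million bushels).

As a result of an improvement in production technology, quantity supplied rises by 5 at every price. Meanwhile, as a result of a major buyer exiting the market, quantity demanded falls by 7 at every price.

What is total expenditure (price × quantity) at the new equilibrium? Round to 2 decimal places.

15.00

Original equilibrium: 24 - 2P = P + 9 gives 15 = 3P, so P = 5 and Q = 14.
With the change applied: demand Qd = 17 - 2P, supply Qs = P + 14.
Equate the new curves: 17 - 2P = P + 14, giving 3 = 3P, P = 1, Q = 15.
New expenditure = 1 × 15 = 15.00.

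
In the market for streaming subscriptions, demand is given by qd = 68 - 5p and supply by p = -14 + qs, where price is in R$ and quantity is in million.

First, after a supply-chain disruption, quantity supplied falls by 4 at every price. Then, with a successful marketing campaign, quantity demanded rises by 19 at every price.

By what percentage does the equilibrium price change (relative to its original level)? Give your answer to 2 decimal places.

Initially, 68 - 5p = p + 14, so 54 = 6p and p = 9, q = 23.
The new curves are qd = 87 - 5p (demand) and qs = p + 10 (supply).
Equate the new curves: 87 - 5p = p + 10, giving 77 = 6p, p = 77/6 ≈ 12.8333, q = 137/6 ≈ 22.8333.
%Δp = (12.8333 − 9) / 9 × 100 = +42.59%.

+42.59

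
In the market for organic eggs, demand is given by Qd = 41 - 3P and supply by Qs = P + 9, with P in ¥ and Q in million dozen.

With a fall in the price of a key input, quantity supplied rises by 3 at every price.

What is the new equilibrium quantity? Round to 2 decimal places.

Solve the original market: 41 - 3P = P + 9, hence P = 8 and Q = 17.
With the change applied: demand Qd = 41 - 3P, supply Qs = P + 12.
Setting them equal: 41 - 3P = P + 12 → 29 = 4P, so P = 7.25 and Q = 19.25.

19.25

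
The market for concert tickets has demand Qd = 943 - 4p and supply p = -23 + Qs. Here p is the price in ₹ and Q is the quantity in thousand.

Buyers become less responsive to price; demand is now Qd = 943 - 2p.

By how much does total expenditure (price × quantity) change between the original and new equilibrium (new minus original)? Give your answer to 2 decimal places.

+63009.78

Original equilibrium: 943 - 4p = p + 23 gives 920 = 5p, so p = 184 and Q = 207.
The shock moves the curves to Qd = 943 - 2p and Qs = p + 23.
Setting them equal: 943 - 2p = p + 23 → 920 = 3p, so p = 920/3 ≈ 306.6667 and Q = 989/3 ≈ 329.6667.
Expenditure moves from 184×207 = 38088 to 306.6667×329.6667 = 101097.7778; change = +63009.78.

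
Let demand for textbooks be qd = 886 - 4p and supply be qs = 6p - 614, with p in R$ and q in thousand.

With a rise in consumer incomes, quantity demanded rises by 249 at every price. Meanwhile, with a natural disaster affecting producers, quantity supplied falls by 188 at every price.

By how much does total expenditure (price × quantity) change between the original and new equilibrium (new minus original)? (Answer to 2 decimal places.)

+26870.74

Before the shock: 886 - 4p = 6p - 614 ⇒ 1500 = 10p ⇒ p = 150, q = 286.
The new curves are qd = 1135 - 4p (demand) and qs = 6p - 802 (supply).
New equilibrium: 1135 - 4p = 6p - 802 ⇒ 1937 = 10p ⇒ p = 193.7, q = 360.2.
Expenditure moves from 150×286 = 42900 to 193.7×360.2 = 69770.74; change = +26870.74.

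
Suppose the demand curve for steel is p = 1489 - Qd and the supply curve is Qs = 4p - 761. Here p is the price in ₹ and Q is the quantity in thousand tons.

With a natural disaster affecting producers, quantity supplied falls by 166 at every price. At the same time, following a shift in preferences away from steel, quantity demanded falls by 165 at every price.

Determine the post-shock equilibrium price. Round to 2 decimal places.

Solve the original market: 1489 - p = 4p - 761, hence p = 450 and Q = 1039.
With the change applied: demand Qd = 1324 - p, supply Qs = 4p - 927.
Setting them equal: 1324 - p = 4p - 927 → 2251 = 5p, so p = 450.2 and Q = 873.8.

450.20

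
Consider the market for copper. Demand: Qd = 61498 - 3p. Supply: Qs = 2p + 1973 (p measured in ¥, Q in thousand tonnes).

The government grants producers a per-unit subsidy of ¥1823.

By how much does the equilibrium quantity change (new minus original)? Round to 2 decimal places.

+2187.60

Initially, 61498 - 3p = 2p + 1973, so 59525 = 5p and p = 11905, Q = 25783.
Since sellers receive the price plus the subsidy, the effective supply curve becomes Qs = 2p + 5619.
Setting them equal: 61498 - 3p = 2p + 5619 → 55879 = 5p, so p = 11175.8 and Q = 27970.6.
ΔQ = 27970.6 − 25783 = +2187.60.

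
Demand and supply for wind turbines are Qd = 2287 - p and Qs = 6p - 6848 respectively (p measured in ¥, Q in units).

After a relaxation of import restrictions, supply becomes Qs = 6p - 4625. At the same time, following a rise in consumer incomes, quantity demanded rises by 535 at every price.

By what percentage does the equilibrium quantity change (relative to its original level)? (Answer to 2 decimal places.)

+79.04

Before the shock: 2287 - p = 6p - 6848 ⇒ 9135 = 7p ⇒ p = 1305, Q = 982.
The shock moves the curves to Qd = 2822 - p and Qs = 6p - 4625.
Clearing the new market: 2822 - p = 6p - 4625, so p = 7447/7 ≈ 1063.8571 and Q = 12307/7 ≈ 1758.1429.
%ΔQ = (1758.1429 − 982) / 982 × 100 = +79.04%.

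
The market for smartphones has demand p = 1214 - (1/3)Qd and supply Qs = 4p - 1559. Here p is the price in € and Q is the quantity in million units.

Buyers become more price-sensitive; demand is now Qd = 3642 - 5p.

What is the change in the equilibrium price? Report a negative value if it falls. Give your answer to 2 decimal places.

-165.11

Before the shock: 3642 - 3p = 4p - 1559 ⇒ 5201 = 7p ⇒ p = 743, Q = 1413.
After the shift, demand is Qd = 3642 - 5p and supply is Qs = 4p - 1559.
New equilibrium: 3642 - 5p = 4p - 1559 ⇒ 5201 = 9p ⇒ p = 5201/9 ≈ 577.8889, Q = 6773/9 ≈ 752.5556.
Δp = 577.8889 − 743 = -165.11.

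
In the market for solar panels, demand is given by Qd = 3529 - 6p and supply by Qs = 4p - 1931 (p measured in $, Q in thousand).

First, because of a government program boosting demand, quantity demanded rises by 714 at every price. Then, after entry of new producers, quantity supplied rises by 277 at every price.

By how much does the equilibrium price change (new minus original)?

Original equilibrium: 3529 - 6p = 4p - 1931 gives 5460 = 10p, so p = 546 and Q = 253.
With the change applied: demand Qd = 4243 - 6p, supply Qs = 4p - 1654.
Equate the new curves: 4243 - 6p = 4p - 1654, giving 5897 = 10p, p = 589.7, Q = 704.8.
Δp = 589.7 − 546 = +43.7.

+43.7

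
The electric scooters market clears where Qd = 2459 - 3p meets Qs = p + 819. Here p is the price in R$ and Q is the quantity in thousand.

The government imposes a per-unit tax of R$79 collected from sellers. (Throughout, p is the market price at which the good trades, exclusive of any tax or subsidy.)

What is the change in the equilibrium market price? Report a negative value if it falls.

Initially, 2459 - 3p = p + 819, so 1640 = 4p and p = 410, Q = 1229.
Since sellers keep the price net of the tax, the effective supply curve becomes Qs = p + 740.
New equilibrium: 2459 - 3p = p + 740 ⇒ 1719 = 4p ⇒ p = 429.75, Q = 1169.75.
Δp = 429.75 − 410 = +19.75.

+19.75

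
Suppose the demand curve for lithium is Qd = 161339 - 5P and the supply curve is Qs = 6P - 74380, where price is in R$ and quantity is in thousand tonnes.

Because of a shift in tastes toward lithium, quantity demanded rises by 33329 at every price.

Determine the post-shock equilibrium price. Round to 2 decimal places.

24458.91

Before the shock: 161339 - 5P = 6P - 74380 ⇒ 235719 = 11P ⇒ P = 21429, Q = 54194.
The new curves are Qd = 194668 - 5P (demand) and Qs = 6P - 74380 (supply).
Equate the new curves: 194668 - 5P = 6P - 74380, giving 269048 = 11P, P = 269048/11 ≈ 24458.9091, Q = 796108/11 ≈ 72373.4545.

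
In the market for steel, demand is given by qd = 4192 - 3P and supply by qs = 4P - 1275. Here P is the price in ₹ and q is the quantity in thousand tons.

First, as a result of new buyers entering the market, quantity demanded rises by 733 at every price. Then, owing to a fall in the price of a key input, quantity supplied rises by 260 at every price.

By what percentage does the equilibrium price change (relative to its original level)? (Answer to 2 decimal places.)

Initially, 4192 - 3P = 4P - 1275, so 5467 = 7P and P = 781, q = 1849.
The new curves are qd = 4925 - 3P (demand) and qs = 4P - 1015 (supply).
Equate the new curves: 4925 - 3P = 4P - 1015, giving 5940 = 7P, P = 5940/7 ≈ 848.5714, q = 16655/7 ≈ 2379.2857.
%ΔP = (848.5714 − 781) / 781 × 100 = +8.65%.

+8.65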